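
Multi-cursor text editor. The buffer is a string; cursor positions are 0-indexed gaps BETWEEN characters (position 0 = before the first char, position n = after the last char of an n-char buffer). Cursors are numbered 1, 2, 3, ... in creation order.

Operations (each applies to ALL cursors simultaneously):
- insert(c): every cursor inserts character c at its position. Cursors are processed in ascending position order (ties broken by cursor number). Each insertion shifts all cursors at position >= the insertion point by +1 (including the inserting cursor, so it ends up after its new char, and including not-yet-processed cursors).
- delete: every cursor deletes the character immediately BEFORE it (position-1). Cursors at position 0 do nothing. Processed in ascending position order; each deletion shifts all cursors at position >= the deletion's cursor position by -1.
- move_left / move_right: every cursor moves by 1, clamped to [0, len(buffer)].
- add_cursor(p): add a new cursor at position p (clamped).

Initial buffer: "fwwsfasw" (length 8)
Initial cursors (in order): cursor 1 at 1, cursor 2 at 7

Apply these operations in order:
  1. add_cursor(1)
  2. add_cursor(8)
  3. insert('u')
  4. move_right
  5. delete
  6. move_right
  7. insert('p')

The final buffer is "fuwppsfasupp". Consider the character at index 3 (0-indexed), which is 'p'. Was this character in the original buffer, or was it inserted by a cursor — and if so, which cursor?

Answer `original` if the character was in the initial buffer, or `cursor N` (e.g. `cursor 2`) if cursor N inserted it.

After op 1 (add_cursor(1)): buffer="fwwsfasw" (len 8), cursors c1@1 c3@1 c2@7, authorship ........
After op 2 (add_cursor(8)): buffer="fwwsfasw" (len 8), cursors c1@1 c3@1 c2@7 c4@8, authorship ........
After op 3 (insert('u')): buffer="fuuwwsfasuwu" (len 12), cursors c1@3 c3@3 c2@10 c4@12, authorship .13......2.4
After op 4 (move_right): buffer="fuuwwsfasuwu" (len 12), cursors c1@4 c3@4 c2@11 c4@12, authorship .13......2.4
After op 5 (delete): buffer="fuwsfasu" (len 8), cursors c1@2 c3@2 c2@8 c4@8, authorship .1.....2
After op 6 (move_right): buffer="fuwsfasu" (len 8), cursors c1@3 c3@3 c2@8 c4@8, authorship .1.....2
After op 7 (insert('p')): buffer="fuwppsfasupp" (len 12), cursors c1@5 c3@5 c2@12 c4@12, authorship .1.13....224
Authorship (.=original, N=cursor N): . 1 . 1 3 . . . . 2 2 4
Index 3: author = 1

Answer: cursor 1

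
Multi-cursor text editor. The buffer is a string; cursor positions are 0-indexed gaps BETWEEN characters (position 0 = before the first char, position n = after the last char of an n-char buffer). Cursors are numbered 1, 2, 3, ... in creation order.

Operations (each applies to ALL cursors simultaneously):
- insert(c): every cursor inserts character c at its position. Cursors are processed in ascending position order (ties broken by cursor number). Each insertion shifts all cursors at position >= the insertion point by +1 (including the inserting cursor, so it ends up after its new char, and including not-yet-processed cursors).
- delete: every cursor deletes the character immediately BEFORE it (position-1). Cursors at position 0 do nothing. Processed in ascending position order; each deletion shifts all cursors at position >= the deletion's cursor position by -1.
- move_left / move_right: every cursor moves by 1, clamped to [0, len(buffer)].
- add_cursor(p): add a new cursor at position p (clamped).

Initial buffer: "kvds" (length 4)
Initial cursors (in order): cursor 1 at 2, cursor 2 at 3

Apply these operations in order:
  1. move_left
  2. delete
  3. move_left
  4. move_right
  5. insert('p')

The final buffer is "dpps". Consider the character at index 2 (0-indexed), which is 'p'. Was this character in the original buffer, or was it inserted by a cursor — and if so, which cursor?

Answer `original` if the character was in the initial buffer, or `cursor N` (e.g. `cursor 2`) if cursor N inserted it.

After op 1 (move_left): buffer="kvds" (len 4), cursors c1@1 c2@2, authorship ....
After op 2 (delete): buffer="ds" (len 2), cursors c1@0 c2@0, authorship ..
After op 3 (move_left): buffer="ds" (len 2), cursors c1@0 c2@0, authorship ..
After op 4 (move_right): buffer="ds" (len 2), cursors c1@1 c2@1, authorship ..
After op 5 (insert('p')): buffer="dpps" (len 4), cursors c1@3 c2@3, authorship .12.
Authorship (.=original, N=cursor N): . 1 2 .
Index 2: author = 2

Answer: cursor 2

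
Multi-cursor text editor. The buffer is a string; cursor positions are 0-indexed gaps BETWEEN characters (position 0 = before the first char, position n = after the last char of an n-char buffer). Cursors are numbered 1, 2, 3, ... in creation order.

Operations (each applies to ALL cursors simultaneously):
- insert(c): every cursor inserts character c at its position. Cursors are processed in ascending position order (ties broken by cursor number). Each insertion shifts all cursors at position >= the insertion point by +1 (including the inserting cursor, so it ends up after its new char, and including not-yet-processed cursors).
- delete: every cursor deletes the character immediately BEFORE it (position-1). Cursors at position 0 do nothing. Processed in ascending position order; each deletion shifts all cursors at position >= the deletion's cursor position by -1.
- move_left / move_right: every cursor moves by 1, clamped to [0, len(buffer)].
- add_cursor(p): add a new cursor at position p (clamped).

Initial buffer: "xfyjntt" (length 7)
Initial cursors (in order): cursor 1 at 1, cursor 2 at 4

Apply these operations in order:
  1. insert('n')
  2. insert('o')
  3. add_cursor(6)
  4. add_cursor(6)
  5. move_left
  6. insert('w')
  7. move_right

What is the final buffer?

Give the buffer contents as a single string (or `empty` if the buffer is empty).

Answer: xnwofywwjnwontt

Derivation:
After op 1 (insert('n')): buffer="xnfyjnntt" (len 9), cursors c1@2 c2@6, authorship .1...2...
After op 2 (insert('o')): buffer="xnofyjnontt" (len 11), cursors c1@3 c2@8, authorship .11...22...
After op 3 (add_cursor(6)): buffer="xnofyjnontt" (len 11), cursors c1@3 c3@6 c2@8, authorship .11...22...
After op 4 (add_cursor(6)): buffer="xnofyjnontt" (len 11), cursors c1@3 c3@6 c4@6 c2@8, authorship .11...22...
After op 5 (move_left): buffer="xnofyjnontt" (len 11), cursors c1@2 c3@5 c4@5 c2@7, authorship .11...22...
After op 6 (insert('w')): buffer="xnwofywwjnwontt" (len 15), cursors c1@3 c3@8 c4@8 c2@11, authorship .111..34.222...
After op 7 (move_right): buffer="xnwofywwjnwontt" (len 15), cursors c1@4 c3@9 c4@9 c2@12, authorship .111..34.222...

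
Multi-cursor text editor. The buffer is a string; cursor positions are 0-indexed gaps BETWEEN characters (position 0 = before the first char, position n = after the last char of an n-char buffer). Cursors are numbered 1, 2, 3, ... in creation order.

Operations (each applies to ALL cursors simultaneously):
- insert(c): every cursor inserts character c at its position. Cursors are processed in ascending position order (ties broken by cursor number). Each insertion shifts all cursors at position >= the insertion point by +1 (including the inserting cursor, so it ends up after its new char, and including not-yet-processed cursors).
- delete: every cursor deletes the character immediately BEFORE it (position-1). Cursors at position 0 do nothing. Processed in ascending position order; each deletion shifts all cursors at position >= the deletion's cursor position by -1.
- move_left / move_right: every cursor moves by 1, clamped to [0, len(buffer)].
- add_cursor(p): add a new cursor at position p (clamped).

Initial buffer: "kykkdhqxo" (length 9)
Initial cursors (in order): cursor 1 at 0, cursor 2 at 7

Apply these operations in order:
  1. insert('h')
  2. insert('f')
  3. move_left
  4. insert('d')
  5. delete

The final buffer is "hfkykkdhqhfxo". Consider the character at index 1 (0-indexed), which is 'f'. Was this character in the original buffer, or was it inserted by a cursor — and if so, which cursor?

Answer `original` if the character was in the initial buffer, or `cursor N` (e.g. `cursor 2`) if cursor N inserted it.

After op 1 (insert('h')): buffer="hkykkdhqhxo" (len 11), cursors c1@1 c2@9, authorship 1.......2..
After op 2 (insert('f')): buffer="hfkykkdhqhfxo" (len 13), cursors c1@2 c2@11, authorship 11.......22..
After op 3 (move_left): buffer="hfkykkdhqhfxo" (len 13), cursors c1@1 c2@10, authorship 11.......22..
After op 4 (insert('d')): buffer="hdfkykkdhqhdfxo" (len 15), cursors c1@2 c2@12, authorship 111.......222..
After op 5 (delete): buffer="hfkykkdhqhfxo" (len 13), cursors c1@1 c2@10, authorship 11.......22..
Authorship (.=original, N=cursor N): 1 1 . . . . . . . 2 2 . .
Index 1: author = 1

Answer: cursor 1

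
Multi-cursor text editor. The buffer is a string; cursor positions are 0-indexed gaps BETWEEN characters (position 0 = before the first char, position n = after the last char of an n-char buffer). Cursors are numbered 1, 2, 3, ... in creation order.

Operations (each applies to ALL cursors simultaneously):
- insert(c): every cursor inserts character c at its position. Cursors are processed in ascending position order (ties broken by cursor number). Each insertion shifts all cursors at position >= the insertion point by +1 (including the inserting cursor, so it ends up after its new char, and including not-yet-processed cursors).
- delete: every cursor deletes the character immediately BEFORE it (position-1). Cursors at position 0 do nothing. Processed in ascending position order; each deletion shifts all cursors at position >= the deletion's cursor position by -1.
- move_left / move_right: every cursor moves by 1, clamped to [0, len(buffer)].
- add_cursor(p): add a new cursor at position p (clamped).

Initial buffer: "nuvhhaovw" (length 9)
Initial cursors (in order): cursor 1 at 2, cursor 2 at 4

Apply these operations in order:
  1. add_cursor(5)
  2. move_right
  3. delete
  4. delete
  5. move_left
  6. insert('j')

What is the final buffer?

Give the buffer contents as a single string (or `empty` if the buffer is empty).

Answer: jjjovw

Derivation:
After op 1 (add_cursor(5)): buffer="nuvhhaovw" (len 9), cursors c1@2 c2@4 c3@5, authorship .........
After op 2 (move_right): buffer="nuvhhaovw" (len 9), cursors c1@3 c2@5 c3@6, authorship .........
After op 3 (delete): buffer="nuhovw" (len 6), cursors c1@2 c2@3 c3@3, authorship ......
After op 4 (delete): buffer="ovw" (len 3), cursors c1@0 c2@0 c3@0, authorship ...
After op 5 (move_left): buffer="ovw" (len 3), cursors c1@0 c2@0 c3@0, authorship ...
After op 6 (insert('j')): buffer="jjjovw" (len 6), cursors c1@3 c2@3 c3@3, authorship 123...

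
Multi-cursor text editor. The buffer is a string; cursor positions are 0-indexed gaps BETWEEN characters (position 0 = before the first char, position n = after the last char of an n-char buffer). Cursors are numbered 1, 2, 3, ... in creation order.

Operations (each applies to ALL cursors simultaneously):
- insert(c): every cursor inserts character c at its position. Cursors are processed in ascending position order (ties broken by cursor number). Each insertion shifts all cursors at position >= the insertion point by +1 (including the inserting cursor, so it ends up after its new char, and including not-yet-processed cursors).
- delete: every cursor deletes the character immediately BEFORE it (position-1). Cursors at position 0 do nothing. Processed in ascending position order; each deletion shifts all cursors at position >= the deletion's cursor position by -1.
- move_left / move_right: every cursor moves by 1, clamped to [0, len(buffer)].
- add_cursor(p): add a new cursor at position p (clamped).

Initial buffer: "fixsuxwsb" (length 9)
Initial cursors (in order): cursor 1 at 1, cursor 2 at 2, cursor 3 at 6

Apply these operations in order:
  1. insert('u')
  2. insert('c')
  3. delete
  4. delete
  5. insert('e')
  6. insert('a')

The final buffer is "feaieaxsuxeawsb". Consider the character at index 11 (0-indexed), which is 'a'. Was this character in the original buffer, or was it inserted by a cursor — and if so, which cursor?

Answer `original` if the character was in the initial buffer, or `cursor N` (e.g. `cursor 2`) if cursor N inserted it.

Answer: cursor 3

Derivation:
After op 1 (insert('u')): buffer="fuiuxsuxuwsb" (len 12), cursors c1@2 c2@4 c3@9, authorship .1.2....3...
After op 2 (insert('c')): buffer="fuciucxsuxucwsb" (len 15), cursors c1@3 c2@6 c3@12, authorship .11.22....33...
After op 3 (delete): buffer="fuiuxsuxuwsb" (len 12), cursors c1@2 c2@4 c3@9, authorship .1.2....3...
After op 4 (delete): buffer="fixsuxwsb" (len 9), cursors c1@1 c2@2 c3@6, authorship .........
After op 5 (insert('e')): buffer="feiexsuxewsb" (len 12), cursors c1@2 c2@4 c3@9, authorship .1.2....3...
After op 6 (insert('a')): buffer="feaieaxsuxeawsb" (len 15), cursors c1@3 c2@6 c3@12, authorship .11.22....33...
Authorship (.=original, N=cursor N): . 1 1 . 2 2 . . . . 3 3 . . .
Index 11: author = 3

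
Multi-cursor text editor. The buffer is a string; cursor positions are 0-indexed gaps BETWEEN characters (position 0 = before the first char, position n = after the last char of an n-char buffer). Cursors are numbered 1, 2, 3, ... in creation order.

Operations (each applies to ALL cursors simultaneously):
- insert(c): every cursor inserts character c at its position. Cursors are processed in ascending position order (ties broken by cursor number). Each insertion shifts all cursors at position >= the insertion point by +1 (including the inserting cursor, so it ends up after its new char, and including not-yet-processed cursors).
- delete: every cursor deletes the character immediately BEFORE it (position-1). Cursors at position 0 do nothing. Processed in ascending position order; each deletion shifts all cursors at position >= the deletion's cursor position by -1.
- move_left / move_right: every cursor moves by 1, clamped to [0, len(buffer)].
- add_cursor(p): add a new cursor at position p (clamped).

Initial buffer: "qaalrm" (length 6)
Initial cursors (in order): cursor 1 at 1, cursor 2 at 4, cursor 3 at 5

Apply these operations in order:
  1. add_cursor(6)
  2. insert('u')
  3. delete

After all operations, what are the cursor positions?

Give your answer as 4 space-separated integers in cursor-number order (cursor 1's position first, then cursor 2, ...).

After op 1 (add_cursor(6)): buffer="qaalrm" (len 6), cursors c1@1 c2@4 c3@5 c4@6, authorship ......
After op 2 (insert('u')): buffer="quaalurumu" (len 10), cursors c1@2 c2@6 c3@8 c4@10, authorship .1...2.3.4
After op 3 (delete): buffer="qaalrm" (len 6), cursors c1@1 c2@4 c3@5 c4@6, authorship ......

Answer: 1 4 5 6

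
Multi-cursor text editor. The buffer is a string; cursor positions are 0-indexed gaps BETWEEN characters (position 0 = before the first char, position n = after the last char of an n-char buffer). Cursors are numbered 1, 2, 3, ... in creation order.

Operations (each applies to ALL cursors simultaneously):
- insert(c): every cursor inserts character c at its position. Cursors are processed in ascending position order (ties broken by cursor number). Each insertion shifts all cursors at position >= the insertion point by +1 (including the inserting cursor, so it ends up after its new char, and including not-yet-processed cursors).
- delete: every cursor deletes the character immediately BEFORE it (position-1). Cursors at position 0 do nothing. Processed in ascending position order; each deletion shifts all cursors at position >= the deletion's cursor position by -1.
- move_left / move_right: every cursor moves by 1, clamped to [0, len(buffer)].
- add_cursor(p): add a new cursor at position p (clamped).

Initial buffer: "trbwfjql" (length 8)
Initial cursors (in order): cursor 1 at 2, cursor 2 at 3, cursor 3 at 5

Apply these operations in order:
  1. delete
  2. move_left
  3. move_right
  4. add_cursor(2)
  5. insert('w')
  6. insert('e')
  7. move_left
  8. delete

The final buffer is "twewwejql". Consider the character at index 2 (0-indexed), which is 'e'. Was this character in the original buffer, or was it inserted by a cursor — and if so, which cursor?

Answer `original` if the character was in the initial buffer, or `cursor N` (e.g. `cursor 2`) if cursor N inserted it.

After op 1 (delete): buffer="twjql" (len 5), cursors c1@1 c2@1 c3@2, authorship .....
After op 2 (move_left): buffer="twjql" (len 5), cursors c1@0 c2@0 c3@1, authorship .....
After op 3 (move_right): buffer="twjql" (len 5), cursors c1@1 c2@1 c3@2, authorship .....
After op 4 (add_cursor(2)): buffer="twjql" (len 5), cursors c1@1 c2@1 c3@2 c4@2, authorship .....
After op 5 (insert('w')): buffer="twwwwwjql" (len 9), cursors c1@3 c2@3 c3@6 c4@6, authorship .12.34...
After op 6 (insert('e')): buffer="twweewwweejql" (len 13), cursors c1@5 c2@5 c3@10 c4@10, authorship .1212.3434...
After op 7 (move_left): buffer="twweewwweejql" (len 13), cursors c1@4 c2@4 c3@9 c4@9, authorship .1212.3434...
After op 8 (delete): buffer="twewwejql" (len 9), cursors c1@2 c2@2 c3@5 c4@5, authorship .12.34...
Authorship (.=original, N=cursor N): . 1 2 . 3 4 . . .
Index 2: author = 2

Answer: cursor 2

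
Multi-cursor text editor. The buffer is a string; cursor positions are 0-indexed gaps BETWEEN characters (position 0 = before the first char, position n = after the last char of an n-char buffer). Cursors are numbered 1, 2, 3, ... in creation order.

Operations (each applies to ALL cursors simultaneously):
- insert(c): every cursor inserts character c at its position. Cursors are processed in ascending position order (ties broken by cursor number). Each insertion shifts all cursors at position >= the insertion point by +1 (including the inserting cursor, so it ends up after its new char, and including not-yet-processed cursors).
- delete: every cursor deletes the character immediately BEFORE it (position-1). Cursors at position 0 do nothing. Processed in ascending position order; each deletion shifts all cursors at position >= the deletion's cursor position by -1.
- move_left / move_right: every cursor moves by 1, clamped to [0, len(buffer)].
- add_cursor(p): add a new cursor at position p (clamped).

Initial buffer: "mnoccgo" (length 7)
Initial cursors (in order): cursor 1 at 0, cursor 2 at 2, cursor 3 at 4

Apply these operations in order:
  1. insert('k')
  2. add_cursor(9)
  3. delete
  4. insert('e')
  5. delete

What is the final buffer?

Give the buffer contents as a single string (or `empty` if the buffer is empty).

Answer: mnocco

Derivation:
After op 1 (insert('k')): buffer="kmnkockcgo" (len 10), cursors c1@1 c2@4 c3@7, authorship 1..2..3...
After op 2 (add_cursor(9)): buffer="kmnkockcgo" (len 10), cursors c1@1 c2@4 c3@7 c4@9, authorship 1..2..3...
After op 3 (delete): buffer="mnocco" (len 6), cursors c1@0 c2@2 c3@4 c4@5, authorship ......
After op 4 (insert('e')): buffer="emneoceceo" (len 10), cursors c1@1 c2@4 c3@7 c4@9, authorship 1..2..3.4.
After op 5 (delete): buffer="mnocco" (len 6), cursors c1@0 c2@2 c3@4 c4@5, authorship ......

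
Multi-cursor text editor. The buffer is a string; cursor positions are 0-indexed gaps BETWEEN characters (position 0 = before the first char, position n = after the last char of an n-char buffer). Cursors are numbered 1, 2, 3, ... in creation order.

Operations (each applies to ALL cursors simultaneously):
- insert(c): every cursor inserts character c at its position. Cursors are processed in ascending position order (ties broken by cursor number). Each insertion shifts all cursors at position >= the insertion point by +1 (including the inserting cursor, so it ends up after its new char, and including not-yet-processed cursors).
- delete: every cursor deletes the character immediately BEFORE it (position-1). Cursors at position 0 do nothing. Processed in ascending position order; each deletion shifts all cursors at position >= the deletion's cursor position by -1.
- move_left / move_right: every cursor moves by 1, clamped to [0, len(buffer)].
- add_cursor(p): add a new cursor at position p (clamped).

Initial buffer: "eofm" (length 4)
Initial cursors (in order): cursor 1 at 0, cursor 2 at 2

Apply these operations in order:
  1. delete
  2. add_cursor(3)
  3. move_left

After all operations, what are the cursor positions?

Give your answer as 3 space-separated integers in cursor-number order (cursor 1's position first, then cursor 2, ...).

After op 1 (delete): buffer="efm" (len 3), cursors c1@0 c2@1, authorship ...
After op 2 (add_cursor(3)): buffer="efm" (len 3), cursors c1@0 c2@1 c3@3, authorship ...
After op 3 (move_left): buffer="efm" (len 3), cursors c1@0 c2@0 c3@2, authorship ...

Answer: 0 0 2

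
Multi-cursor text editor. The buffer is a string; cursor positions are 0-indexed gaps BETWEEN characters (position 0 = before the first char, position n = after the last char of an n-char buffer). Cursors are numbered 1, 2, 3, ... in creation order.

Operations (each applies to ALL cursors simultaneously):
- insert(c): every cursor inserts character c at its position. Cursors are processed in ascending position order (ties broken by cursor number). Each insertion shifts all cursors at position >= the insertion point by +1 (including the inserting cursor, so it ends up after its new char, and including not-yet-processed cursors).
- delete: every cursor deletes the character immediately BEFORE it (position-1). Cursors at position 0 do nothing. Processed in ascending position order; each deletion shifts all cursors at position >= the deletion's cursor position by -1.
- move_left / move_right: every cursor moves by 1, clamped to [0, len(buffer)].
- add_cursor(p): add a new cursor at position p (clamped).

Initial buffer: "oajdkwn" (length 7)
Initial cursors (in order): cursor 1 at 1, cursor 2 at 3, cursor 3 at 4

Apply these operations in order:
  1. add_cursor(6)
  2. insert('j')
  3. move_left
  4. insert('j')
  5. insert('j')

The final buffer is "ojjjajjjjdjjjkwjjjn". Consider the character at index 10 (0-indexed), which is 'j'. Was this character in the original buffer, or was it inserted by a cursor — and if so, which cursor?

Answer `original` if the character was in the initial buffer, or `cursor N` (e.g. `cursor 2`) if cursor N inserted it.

Answer: cursor 3

Derivation:
After op 1 (add_cursor(6)): buffer="oajdkwn" (len 7), cursors c1@1 c2@3 c3@4 c4@6, authorship .......
After op 2 (insert('j')): buffer="ojajjdjkwjn" (len 11), cursors c1@2 c2@5 c3@7 c4@10, authorship .1..2.3..4.
After op 3 (move_left): buffer="ojajjdjkwjn" (len 11), cursors c1@1 c2@4 c3@6 c4@9, authorship .1..2.3..4.
After op 4 (insert('j')): buffer="ojjajjjdjjkwjjn" (len 15), cursors c1@2 c2@6 c3@9 c4@13, authorship .11..22.33..44.
After op 5 (insert('j')): buffer="ojjjajjjjdjjjkwjjjn" (len 19), cursors c1@3 c2@8 c3@12 c4@17, authorship .111..222.333..444.
Authorship (.=original, N=cursor N): . 1 1 1 . . 2 2 2 . 3 3 3 . . 4 4 4 .
Index 10: author = 3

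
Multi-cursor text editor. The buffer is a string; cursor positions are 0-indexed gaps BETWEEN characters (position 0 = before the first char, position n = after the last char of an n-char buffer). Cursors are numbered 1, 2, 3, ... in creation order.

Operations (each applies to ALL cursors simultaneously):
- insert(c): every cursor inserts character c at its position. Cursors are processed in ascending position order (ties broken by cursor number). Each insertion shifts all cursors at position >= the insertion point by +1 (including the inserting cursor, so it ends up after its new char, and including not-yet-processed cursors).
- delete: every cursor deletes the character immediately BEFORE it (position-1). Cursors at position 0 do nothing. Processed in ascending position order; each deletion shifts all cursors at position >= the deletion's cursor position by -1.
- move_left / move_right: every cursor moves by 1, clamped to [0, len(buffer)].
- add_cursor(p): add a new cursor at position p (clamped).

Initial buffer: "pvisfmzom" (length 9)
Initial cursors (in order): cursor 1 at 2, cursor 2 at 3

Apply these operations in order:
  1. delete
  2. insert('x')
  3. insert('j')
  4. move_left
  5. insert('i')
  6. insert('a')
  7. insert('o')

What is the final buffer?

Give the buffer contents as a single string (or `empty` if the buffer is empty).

Answer: pxxjiiaaoojsfmzom

Derivation:
After op 1 (delete): buffer="psfmzom" (len 7), cursors c1@1 c2@1, authorship .......
After op 2 (insert('x')): buffer="pxxsfmzom" (len 9), cursors c1@3 c2@3, authorship .12......
After op 3 (insert('j')): buffer="pxxjjsfmzom" (len 11), cursors c1@5 c2@5, authorship .1212......
After op 4 (move_left): buffer="pxxjjsfmzom" (len 11), cursors c1@4 c2@4, authorship .1212......
After op 5 (insert('i')): buffer="pxxjiijsfmzom" (len 13), cursors c1@6 c2@6, authorship .121122......
After op 6 (insert('a')): buffer="pxxjiiaajsfmzom" (len 15), cursors c1@8 c2@8, authorship .12112122......
After op 7 (insert('o')): buffer="pxxjiiaaoojsfmzom" (len 17), cursors c1@10 c2@10, authorship .1211212122......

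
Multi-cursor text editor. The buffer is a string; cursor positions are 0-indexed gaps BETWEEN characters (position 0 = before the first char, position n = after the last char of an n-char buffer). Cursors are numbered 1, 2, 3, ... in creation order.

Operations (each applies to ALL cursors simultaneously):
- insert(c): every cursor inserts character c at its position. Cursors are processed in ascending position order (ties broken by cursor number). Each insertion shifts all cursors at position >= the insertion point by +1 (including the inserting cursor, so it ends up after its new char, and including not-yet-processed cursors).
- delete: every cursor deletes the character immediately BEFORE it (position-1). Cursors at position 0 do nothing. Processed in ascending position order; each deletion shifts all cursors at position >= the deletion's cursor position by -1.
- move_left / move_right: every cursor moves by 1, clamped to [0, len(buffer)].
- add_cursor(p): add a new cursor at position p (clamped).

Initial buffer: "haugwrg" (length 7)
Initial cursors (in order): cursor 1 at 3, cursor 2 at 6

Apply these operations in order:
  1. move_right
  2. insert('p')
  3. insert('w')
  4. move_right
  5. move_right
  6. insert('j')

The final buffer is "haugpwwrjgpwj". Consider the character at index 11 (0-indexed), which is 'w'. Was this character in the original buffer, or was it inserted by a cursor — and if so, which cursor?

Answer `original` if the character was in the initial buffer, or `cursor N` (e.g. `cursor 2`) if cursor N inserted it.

After op 1 (move_right): buffer="haugwrg" (len 7), cursors c1@4 c2@7, authorship .......
After op 2 (insert('p')): buffer="haugpwrgp" (len 9), cursors c1@5 c2@9, authorship ....1...2
After op 3 (insert('w')): buffer="haugpwwrgpw" (len 11), cursors c1@6 c2@11, authorship ....11...22
After op 4 (move_right): buffer="haugpwwrgpw" (len 11), cursors c1@7 c2@11, authorship ....11...22
After op 5 (move_right): buffer="haugpwwrgpw" (len 11), cursors c1@8 c2@11, authorship ....11...22
After op 6 (insert('j')): buffer="haugpwwrjgpwj" (len 13), cursors c1@9 c2@13, authorship ....11..1.222
Authorship (.=original, N=cursor N): . . . . 1 1 . . 1 . 2 2 2
Index 11: author = 2

Answer: cursor 2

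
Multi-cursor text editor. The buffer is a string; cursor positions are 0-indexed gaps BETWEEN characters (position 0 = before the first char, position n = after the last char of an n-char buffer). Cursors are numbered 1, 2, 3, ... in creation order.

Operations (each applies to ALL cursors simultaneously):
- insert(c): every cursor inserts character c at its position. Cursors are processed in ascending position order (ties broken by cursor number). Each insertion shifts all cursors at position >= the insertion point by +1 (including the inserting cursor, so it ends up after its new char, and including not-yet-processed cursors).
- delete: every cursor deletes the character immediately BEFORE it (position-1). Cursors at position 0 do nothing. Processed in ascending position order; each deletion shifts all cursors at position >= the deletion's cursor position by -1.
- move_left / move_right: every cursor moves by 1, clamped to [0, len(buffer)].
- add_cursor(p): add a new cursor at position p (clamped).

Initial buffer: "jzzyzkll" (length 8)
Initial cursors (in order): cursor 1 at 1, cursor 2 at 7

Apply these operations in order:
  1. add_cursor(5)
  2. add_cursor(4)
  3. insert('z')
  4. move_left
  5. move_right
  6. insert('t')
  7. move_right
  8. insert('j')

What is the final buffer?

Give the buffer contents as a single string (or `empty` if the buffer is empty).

Answer: jztzjzyztzjztkjlztlj

Derivation:
After op 1 (add_cursor(5)): buffer="jzzyzkll" (len 8), cursors c1@1 c3@5 c2@7, authorship ........
After op 2 (add_cursor(4)): buffer="jzzyzkll" (len 8), cursors c1@1 c4@4 c3@5 c2@7, authorship ........
After op 3 (insert('z')): buffer="jzzzyzzzklzl" (len 12), cursors c1@2 c4@6 c3@8 c2@11, authorship .1...4.3..2.
After op 4 (move_left): buffer="jzzzyzzzklzl" (len 12), cursors c1@1 c4@5 c3@7 c2@10, authorship .1...4.3..2.
After op 5 (move_right): buffer="jzzzyzzzklzl" (len 12), cursors c1@2 c4@6 c3@8 c2@11, authorship .1...4.3..2.
After op 6 (insert('t')): buffer="jztzzyztzztklztl" (len 16), cursors c1@3 c4@8 c3@11 c2@15, authorship .11...44.33..22.
After op 7 (move_right): buffer="jztzzyztzztklztl" (len 16), cursors c1@4 c4@9 c3@12 c2@16, authorship .11...44.33..22.
After op 8 (insert('j')): buffer="jztzjzyztzjztkjlztlj" (len 20), cursors c1@5 c4@11 c3@15 c2@20, authorship .11.1..44.433.3.22.2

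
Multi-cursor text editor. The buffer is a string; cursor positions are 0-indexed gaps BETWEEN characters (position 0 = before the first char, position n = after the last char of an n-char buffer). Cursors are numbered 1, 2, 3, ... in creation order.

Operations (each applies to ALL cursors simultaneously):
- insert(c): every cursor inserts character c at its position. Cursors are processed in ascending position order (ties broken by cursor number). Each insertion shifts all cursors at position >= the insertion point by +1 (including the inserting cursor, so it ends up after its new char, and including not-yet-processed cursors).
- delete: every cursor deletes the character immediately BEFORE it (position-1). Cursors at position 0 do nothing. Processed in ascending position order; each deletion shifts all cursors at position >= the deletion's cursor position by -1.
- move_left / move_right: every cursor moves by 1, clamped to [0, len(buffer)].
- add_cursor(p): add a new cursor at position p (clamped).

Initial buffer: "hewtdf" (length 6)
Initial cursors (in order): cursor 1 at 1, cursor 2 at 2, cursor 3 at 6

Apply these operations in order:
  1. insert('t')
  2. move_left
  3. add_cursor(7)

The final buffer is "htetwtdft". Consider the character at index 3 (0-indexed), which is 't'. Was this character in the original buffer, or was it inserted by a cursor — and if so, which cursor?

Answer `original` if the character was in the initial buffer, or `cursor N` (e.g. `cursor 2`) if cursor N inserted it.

After op 1 (insert('t')): buffer="htetwtdft" (len 9), cursors c1@2 c2@4 c3@9, authorship .1.2....3
After op 2 (move_left): buffer="htetwtdft" (len 9), cursors c1@1 c2@3 c3@8, authorship .1.2....3
After op 3 (add_cursor(7)): buffer="htetwtdft" (len 9), cursors c1@1 c2@3 c4@7 c3@8, authorship .1.2....3
Authorship (.=original, N=cursor N): . 1 . 2 . . . . 3
Index 3: author = 2

Answer: cursor 2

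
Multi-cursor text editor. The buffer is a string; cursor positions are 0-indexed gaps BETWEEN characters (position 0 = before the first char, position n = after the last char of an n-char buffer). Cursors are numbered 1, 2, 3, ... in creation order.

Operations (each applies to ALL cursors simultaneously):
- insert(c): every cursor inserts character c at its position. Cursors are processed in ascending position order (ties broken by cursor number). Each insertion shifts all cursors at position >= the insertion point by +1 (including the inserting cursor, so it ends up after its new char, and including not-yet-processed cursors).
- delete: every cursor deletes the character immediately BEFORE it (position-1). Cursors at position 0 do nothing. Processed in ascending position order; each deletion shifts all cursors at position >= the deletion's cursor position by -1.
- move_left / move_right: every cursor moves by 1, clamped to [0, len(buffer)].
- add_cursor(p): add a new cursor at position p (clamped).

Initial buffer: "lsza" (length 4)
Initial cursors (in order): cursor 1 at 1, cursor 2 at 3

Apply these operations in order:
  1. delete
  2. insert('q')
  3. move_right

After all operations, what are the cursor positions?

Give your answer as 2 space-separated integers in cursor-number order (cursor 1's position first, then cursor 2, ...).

After op 1 (delete): buffer="sa" (len 2), cursors c1@0 c2@1, authorship ..
After op 2 (insert('q')): buffer="qsqa" (len 4), cursors c1@1 c2@3, authorship 1.2.
After op 3 (move_right): buffer="qsqa" (len 4), cursors c1@2 c2@4, authorship 1.2.

Answer: 2 4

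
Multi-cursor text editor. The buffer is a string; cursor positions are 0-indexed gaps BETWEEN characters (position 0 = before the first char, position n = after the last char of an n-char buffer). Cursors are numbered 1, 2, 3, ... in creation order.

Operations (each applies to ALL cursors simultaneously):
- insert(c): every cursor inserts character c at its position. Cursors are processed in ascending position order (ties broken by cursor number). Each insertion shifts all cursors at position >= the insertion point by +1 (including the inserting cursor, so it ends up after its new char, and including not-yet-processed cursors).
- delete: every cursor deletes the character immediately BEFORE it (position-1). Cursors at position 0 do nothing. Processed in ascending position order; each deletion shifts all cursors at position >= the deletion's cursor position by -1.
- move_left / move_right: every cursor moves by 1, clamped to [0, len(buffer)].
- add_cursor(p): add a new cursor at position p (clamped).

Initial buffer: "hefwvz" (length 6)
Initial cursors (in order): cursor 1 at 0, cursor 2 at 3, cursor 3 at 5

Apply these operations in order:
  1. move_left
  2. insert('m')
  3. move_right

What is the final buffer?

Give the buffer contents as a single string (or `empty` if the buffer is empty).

After op 1 (move_left): buffer="hefwvz" (len 6), cursors c1@0 c2@2 c3@4, authorship ......
After op 2 (insert('m')): buffer="mhemfwmvz" (len 9), cursors c1@1 c2@4 c3@7, authorship 1..2..3..
After op 3 (move_right): buffer="mhemfwmvz" (len 9), cursors c1@2 c2@5 c3@8, authorship 1..2..3..

Answer: mhemfwmvz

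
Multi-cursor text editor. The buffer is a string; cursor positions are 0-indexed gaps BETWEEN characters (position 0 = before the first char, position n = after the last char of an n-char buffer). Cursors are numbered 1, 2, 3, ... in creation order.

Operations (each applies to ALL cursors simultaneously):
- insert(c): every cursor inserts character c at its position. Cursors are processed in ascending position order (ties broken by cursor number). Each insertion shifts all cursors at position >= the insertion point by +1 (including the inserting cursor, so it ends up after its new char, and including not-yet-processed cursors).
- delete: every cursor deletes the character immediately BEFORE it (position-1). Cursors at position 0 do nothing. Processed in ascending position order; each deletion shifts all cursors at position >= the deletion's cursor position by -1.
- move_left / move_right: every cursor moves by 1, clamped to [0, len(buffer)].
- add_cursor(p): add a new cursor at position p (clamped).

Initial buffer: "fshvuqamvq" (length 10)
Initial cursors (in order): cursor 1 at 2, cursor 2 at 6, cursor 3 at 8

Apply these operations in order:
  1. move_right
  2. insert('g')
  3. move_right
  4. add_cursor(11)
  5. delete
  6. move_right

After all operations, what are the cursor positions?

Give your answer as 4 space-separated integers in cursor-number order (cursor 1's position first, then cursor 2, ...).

Answer: 5 9 9 9

Derivation:
After op 1 (move_right): buffer="fshvuqamvq" (len 10), cursors c1@3 c2@7 c3@9, authorship ..........
After op 2 (insert('g')): buffer="fshgvuqagmvgq" (len 13), cursors c1@4 c2@9 c3@12, authorship ...1....2..3.
After op 3 (move_right): buffer="fshgvuqagmvgq" (len 13), cursors c1@5 c2@10 c3@13, authorship ...1....2..3.
After op 4 (add_cursor(11)): buffer="fshgvuqagmvgq" (len 13), cursors c1@5 c2@10 c4@11 c3@13, authorship ...1....2..3.
After op 5 (delete): buffer="fshguqagg" (len 9), cursors c1@4 c2@8 c4@8 c3@9, authorship ...1...23
After op 6 (move_right): buffer="fshguqagg" (len 9), cursors c1@5 c2@9 c3@9 c4@9, authorship ...1...23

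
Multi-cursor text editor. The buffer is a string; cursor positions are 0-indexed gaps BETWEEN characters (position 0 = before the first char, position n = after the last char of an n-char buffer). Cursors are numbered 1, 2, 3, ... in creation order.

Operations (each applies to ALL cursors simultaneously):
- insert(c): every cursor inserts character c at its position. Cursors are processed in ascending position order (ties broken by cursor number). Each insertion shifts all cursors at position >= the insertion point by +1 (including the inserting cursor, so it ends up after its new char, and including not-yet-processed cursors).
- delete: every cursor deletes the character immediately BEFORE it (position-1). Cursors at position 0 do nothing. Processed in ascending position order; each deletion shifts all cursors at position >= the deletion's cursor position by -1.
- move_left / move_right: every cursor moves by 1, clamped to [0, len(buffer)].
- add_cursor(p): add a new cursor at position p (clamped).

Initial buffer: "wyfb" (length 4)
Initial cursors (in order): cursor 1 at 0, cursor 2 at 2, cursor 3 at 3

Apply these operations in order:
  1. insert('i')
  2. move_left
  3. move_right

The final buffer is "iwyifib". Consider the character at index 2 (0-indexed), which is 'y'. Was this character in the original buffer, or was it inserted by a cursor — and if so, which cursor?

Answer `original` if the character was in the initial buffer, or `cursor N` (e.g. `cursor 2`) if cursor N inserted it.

Answer: original

Derivation:
After op 1 (insert('i')): buffer="iwyifib" (len 7), cursors c1@1 c2@4 c3@6, authorship 1..2.3.
After op 2 (move_left): buffer="iwyifib" (len 7), cursors c1@0 c2@3 c3@5, authorship 1..2.3.
After op 3 (move_right): buffer="iwyifib" (len 7), cursors c1@1 c2@4 c3@6, authorship 1..2.3.
Authorship (.=original, N=cursor N): 1 . . 2 . 3 .
Index 2: author = original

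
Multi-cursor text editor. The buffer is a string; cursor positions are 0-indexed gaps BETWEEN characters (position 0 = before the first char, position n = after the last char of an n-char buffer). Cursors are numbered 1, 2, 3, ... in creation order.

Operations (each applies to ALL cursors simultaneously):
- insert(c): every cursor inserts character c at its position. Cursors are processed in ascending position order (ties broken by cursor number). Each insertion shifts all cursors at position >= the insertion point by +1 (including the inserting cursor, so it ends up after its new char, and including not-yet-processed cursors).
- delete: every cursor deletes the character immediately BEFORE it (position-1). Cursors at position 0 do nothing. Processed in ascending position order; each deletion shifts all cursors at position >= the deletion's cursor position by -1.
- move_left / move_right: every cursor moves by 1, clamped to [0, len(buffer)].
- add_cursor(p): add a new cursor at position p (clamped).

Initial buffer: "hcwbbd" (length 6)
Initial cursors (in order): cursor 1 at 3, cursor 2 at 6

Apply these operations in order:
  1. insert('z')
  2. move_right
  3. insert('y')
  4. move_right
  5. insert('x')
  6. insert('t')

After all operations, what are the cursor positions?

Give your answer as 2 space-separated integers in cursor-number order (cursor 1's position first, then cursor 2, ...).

After op 1 (insert('z')): buffer="hcwzbbdz" (len 8), cursors c1@4 c2@8, authorship ...1...2
After op 2 (move_right): buffer="hcwzbbdz" (len 8), cursors c1@5 c2@8, authorship ...1...2
After op 3 (insert('y')): buffer="hcwzbybdzy" (len 10), cursors c1@6 c2@10, authorship ...1.1..22
After op 4 (move_right): buffer="hcwzbybdzy" (len 10), cursors c1@7 c2@10, authorship ...1.1..22
After op 5 (insert('x')): buffer="hcwzbybxdzyx" (len 12), cursors c1@8 c2@12, authorship ...1.1.1.222
After op 6 (insert('t')): buffer="hcwzbybxtdzyxt" (len 14), cursors c1@9 c2@14, authorship ...1.1.11.2222

Answer: 9 14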